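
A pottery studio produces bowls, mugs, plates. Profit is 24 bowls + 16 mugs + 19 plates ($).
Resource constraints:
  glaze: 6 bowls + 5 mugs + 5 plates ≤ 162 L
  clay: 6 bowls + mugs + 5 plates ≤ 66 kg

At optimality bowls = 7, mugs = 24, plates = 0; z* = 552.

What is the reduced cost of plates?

At the optimum: glaze uses 162 of 162 (binding); clay uses 66 of 66 (binding).
The binding rows give the dual system: 6·y_glaze + 6·y_clay = 24 and 5·y_glaze + 1·y_clay = 16.
→ y_glaze = 3 and y_clay = 1.
Reduced cost of plates: c₃ − yᵀa₃ = 19 − (3·5 + 1·5) = 19 − 20 = -1.

-1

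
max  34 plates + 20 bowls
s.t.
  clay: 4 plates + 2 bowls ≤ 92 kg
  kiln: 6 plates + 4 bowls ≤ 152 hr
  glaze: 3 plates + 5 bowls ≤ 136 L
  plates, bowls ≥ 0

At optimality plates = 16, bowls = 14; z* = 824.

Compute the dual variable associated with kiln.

3

Check each constraint at x*: clay 92/92 (tight); kiln 152/152 (tight); glaze 118/136 (slack 18).
Since glaze is not tight, its dual is 0.
From A_Bᵀ y = c: 4·y_clay + 6·y_kiln = 34; 2·y_clay + 4·y_kiln = 20.
This yields shadow prices y_clay = 4, y_kiln = 3.
Shadow price of kiln = 3.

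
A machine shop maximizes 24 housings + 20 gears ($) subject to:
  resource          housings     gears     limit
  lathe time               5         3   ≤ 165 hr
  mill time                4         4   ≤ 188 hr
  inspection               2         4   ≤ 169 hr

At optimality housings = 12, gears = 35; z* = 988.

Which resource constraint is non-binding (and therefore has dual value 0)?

inspection

lathe time: 165/165 (binding)
mill time: 188/188 (binding)
inspection: 164/169 (slack 5)
By complementary slackness, a constraint with positive slack has shadow price 0 → inspection.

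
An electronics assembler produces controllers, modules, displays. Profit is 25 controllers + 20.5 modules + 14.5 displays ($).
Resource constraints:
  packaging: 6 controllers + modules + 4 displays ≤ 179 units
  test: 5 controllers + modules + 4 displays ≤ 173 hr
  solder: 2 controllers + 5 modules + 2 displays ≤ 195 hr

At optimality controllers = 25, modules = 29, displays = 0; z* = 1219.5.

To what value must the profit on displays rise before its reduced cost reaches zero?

19

At the optimum: packaging uses 179 of 179 (binding); test uses 154 of 173 (slack = 19); solder uses 195 of 195 (binding).
By complementary slackness, y = 0 for the non-binding constraint.
From A_Bᵀ y = c: 6·y_packaging + 2·y_solder = 25; 1·y_packaging + 5·y_solder = 20.5.
Solving: y_packaging = 3, y_solder = 3.5.
displays enters the basis when its profit ≥ yᵀa₃ = 3·4 + 3.5·2 = 19.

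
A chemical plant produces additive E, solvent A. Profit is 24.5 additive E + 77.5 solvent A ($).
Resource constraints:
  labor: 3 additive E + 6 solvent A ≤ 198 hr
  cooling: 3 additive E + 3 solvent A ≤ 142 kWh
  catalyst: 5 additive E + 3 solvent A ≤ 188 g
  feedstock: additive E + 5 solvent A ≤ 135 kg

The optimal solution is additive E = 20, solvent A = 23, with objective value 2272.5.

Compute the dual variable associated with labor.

At the optimum: labor uses 198 of 198 (binding); cooling uses 129 of 142 (slack = 13); catalyst uses 169 of 188 (slack = 19); feedstock uses 135 of 135 (binding).
By complementary slackness, y = 0 for the non-binding constraints.
The binding rows give the dual system: 3·y_labor + 1·y_feedstock = 24.5 and 6·y_labor + 5·y_feedstock = 77.5.
This yields shadow prices y_labor = 5, y_feedstock = 9.5.
Shadow price of labor = 5.

5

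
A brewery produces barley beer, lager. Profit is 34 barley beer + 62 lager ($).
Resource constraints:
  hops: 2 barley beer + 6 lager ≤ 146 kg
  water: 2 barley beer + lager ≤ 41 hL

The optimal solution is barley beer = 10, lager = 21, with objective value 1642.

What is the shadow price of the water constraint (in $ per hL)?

Check each constraint at x*: hops 146/146 (tight); water 41/41 (tight).
From A_Bᵀ y = c: 2·y_hops + 2·y_water = 34; 6·y_hops + 1·y_water = 62.
Solving: y_hops = 9, y_water = 8.
Shadow price of water = 8.

8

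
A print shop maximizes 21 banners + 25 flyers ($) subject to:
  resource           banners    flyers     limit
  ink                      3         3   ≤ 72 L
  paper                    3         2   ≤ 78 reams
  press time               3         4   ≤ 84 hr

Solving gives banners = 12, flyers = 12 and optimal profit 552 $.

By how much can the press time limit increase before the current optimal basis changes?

Binding constraints: ink, press time. The basis is B = [[3,3],[3,4]] with det 3.
Per unit increase in press time, x* moves by d = (-1, 1).
The basis stays optimal until banners reaches 0; allowable increase = 12 hr.

12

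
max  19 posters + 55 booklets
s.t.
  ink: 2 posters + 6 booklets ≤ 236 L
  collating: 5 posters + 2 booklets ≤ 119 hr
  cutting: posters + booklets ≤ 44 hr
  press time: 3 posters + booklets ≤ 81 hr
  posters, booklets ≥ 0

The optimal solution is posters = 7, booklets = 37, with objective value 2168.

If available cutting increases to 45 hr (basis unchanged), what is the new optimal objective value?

2169

Check each constraint at x*: ink 236/236 (tight); collating 109/119 (slack 10); cutting 44/44 (tight); press time 58/81 (slack 23).
Since collating, press time are not tight, their duals are 0.
Dual feasibility on the basic columns requires 2·y_ink + 1·y_cutting = 19, 6·y_ink + 1·y_cutting = 55.
→ y_ink = 9 and y_cutting = 1.
Δz = y_cutting·Δb = 1 × (1) = 1, so new z* = 2168 + 1 = 2169.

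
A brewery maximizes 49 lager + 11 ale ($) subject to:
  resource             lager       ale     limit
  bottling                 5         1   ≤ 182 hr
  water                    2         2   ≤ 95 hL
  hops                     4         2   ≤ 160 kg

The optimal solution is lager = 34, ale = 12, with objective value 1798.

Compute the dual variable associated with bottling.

Check each constraint at x*: bottling 182/182 (tight); water 92/95 (slack 3); hops 160/160 (tight).
By complementary slackness, y = 0 for the non-binding constraint.
From A_Bᵀ y = c: 5·y_bottling + 4·y_hops = 49; 1·y_bottling + 2·y_hops = 11.
→ y_bottling = 9 and y_hops = 1.
Shadow price of bottling = 9.

9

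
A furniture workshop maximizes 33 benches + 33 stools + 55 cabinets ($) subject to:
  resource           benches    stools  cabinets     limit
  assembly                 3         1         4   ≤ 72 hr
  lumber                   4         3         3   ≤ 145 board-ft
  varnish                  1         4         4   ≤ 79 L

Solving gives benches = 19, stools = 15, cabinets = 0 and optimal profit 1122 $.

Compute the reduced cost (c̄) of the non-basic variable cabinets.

-5

Check each constraint at x*: assembly 72/72 (tight); lumber 121/145 (slack 24); varnish 79/79 (tight).
By complementary slackness, y = 0 for the non-binding constraint.
The binding rows give the dual system: 3·y_assembly + 1·y_varnish = 33 and 1·y_assembly + 4·y_varnish = 33.
→ y_assembly = 9 and y_varnish = 6.
Reduced cost of cabinets: c₃ − yᵀa₃ = 55 − (9·4 + 6·4) = 55 − 60 = -5.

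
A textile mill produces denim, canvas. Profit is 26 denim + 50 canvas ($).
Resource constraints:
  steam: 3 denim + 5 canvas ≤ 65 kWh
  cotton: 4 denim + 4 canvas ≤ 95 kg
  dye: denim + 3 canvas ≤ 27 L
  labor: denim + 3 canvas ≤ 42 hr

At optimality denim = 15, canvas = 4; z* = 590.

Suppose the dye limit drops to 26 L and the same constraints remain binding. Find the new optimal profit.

585

Binding: steam and dye. Non-binding: cotton (19 unused), labor (15 unused).
Slack constraints have shadow price 0 (complementary slackness).
The binding rows give the dual system: 3·y_steam + 1·y_dye = 26 and 5·y_steam + 3·y_dye = 50.
→ y_steam = 7 and y_dye = 5.
Δz = y_dye·Δb = 5 × (-1) = -5, so new z* = 590 − 5 = 585.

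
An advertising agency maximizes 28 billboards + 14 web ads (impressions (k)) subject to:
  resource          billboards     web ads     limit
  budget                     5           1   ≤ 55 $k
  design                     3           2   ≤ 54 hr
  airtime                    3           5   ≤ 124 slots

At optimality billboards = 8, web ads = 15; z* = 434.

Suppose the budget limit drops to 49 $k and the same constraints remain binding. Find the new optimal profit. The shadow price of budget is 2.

422

Δb = -6, so new z* = 434 + (2)·(-6) = 434 − 12 = 422.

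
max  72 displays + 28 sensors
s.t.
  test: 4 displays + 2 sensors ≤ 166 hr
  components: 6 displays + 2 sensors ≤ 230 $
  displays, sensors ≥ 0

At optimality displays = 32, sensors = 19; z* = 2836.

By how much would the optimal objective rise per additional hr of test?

6

At the optimum: test uses 166 of 166 (binding); components uses 230 of 230 (binding).
From A_Bᵀ y = c: 4·y_test + 6·y_components = 72; 2·y_test + 2·y_components = 28.
→ y_test = 6 and y_components = 8.
Shadow price of test = 6.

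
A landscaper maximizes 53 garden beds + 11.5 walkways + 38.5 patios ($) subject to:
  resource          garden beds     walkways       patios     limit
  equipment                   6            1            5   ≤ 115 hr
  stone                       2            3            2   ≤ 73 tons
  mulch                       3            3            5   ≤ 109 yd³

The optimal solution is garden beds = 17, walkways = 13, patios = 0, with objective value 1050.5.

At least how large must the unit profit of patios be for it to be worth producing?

44.5

Check each constraint at x*: equipment 115/115 (tight); stone 73/73 (tight); mulch 90/109 (slack 19).
Since mulch is not tight, its dual is 0.
The binding rows give the dual system: 6·y_equipment + 2·y_stone = 53 and 1·y_equipment + 3·y_stone = 11.5.
Solving: y_equipment = 8.5, y_stone = 1.
patios enters the basis when its profit ≥ yᵀa₃ = 8.5·5 + 1·2 = 44.5.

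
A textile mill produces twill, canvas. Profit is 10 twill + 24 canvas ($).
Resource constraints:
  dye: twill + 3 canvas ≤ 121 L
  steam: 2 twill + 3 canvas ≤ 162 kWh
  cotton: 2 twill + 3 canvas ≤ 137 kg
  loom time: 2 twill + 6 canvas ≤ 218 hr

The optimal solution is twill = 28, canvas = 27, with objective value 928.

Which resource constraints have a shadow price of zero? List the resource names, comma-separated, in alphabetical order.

dye: 109/121 (slack 12)
steam: 137/162 (slack 25)
cotton: 137/137 (binding)
loom time: 218/218 (binding)
By complementary slackness, a constraint with positive slack has shadow price 0 → dye, steam.

dye, steam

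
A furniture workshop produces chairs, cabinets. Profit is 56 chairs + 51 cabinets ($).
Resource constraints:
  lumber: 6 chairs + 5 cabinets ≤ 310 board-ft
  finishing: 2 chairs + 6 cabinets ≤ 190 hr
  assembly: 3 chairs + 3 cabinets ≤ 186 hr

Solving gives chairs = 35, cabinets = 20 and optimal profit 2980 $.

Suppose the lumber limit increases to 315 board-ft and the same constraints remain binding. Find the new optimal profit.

Check each constraint at x*: lumber 310/310 (tight); finishing 190/190 (tight); assembly 165/186 (slack 21).
Slack constraints have shadow price 0 (complementary slackness).
Dual feasibility on the basic columns requires 6·y_lumber + 2·y_finishing = 56, 5·y_lumber + 6·y_finishing = 51.
Solving: y_lumber = 9, y_finishing = 1.
Δz = y_lumber·Δb = 9 × (5) = 45, so new z* = 2980 + 45 = 3025.

3025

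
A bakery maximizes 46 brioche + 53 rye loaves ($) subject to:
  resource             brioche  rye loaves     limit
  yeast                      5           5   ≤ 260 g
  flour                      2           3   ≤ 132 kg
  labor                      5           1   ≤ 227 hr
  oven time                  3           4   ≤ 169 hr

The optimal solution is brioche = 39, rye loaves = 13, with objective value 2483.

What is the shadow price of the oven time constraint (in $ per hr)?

7

Check each constraint at x*: yeast 260/260 (tight); flour 117/132 (slack 15); labor 208/227 (slack 19); oven time 169/169 (tight).
By complementary slackness, y = 0 for the non-binding constraints.
From A_Bᵀ y = c: 5·y_yeast + 3·y_oven time = 46; 5·y_yeast + 4·y_oven time = 53.
Solving: y_yeast = 5, y_oven time = 7.
Shadow price of oven time = 7.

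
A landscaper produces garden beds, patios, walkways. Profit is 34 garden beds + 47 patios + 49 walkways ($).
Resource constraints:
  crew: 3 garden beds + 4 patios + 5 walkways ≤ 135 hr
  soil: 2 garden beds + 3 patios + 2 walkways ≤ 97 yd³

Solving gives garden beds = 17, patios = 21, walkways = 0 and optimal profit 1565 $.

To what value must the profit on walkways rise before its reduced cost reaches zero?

50

Check each constraint at x*: crew 135/135 (tight); soil 97/97 (tight).
From A_Bᵀ y = c: 3·y_crew + 2·y_soil = 34; 4·y_crew + 3·y_soil = 47.
This yields shadow prices y_crew = 8, y_soil = 5.
walkways enters the basis when its profit ≥ yᵀa₃ = 8·5 + 5·2 = 50.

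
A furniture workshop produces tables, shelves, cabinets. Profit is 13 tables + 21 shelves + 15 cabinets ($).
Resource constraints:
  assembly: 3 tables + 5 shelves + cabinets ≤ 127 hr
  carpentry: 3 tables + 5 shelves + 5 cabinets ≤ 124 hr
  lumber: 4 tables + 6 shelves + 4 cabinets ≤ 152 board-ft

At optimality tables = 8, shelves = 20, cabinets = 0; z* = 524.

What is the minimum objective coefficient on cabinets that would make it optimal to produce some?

At the optimum: assembly uses 124 of 127 (slack = 3); carpentry uses 124 of 124 (binding); lumber uses 152 of 152 (binding).
By complementary slackness, y = 0 for the non-binding constraint.
The binding rows give the dual system: 3·y_carpentry + 4·y_lumber = 13 and 5·y_carpentry + 6·y_lumber = 21.
→ y_carpentry = 3 and y_lumber = 1.
cabinets enters the basis when its profit ≥ yᵀa₃ = 3·5 + 1·4 = 19.

19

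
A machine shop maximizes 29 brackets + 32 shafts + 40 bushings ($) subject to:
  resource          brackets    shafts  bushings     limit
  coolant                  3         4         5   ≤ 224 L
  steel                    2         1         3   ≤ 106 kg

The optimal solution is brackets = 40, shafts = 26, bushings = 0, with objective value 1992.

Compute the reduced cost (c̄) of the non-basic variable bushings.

Check each constraint at x*: coolant 224/224 (tight); steel 106/106 (tight).
From A_Bᵀ y = c: 3·y_coolant + 2·y_steel = 29; 4·y_coolant + 1·y_steel = 32.
This yields shadow prices y_coolant = 7, y_steel = 4.
Reduced cost of bushings: c₃ − yᵀa₃ = 40 − (7·5 + 4·3) = 40 − 47 = -7.

-7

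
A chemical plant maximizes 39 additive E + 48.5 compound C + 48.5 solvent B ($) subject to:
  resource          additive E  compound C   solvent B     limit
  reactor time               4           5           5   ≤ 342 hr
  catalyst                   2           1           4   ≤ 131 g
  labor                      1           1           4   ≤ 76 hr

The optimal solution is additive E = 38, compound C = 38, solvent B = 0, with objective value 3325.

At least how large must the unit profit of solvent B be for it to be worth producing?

Binding: reactor time and labor. Non-binding: catalyst (17 unused).
Slack constraints have shadow price 0 (complementary slackness).
Dual feasibility on the basic columns requires 4·y_reactor time + 1·y_labor = 39, 5·y_reactor time + 1·y_labor = 48.5.
This yields shadow prices y_reactor time = 9.5, y_labor = 1.
solvent B enters the basis when its profit ≥ yᵀa₃ = 9.5·5 + 1·4 = 51.5.

51.5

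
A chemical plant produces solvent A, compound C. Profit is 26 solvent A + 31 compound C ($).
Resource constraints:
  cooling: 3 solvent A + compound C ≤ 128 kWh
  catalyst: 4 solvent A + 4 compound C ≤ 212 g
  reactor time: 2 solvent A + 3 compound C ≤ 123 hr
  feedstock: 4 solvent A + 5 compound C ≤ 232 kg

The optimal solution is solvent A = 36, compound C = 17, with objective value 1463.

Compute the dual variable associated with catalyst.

4

At the optimum: cooling uses 125 of 128 (slack = 3); catalyst uses 212 of 212 (binding); reactor time uses 123 of 123 (binding); feedstock uses 229 of 232 (slack = 3).
By complementary slackness, y = 0 for the non-binding constraints.
The binding rows give the dual system: 4·y_catalyst + 2·y_reactor time = 26 and 4·y_catalyst + 3·y_reactor time = 31.
Solving: y_catalyst = 4, y_reactor time = 5.
Shadow price of catalyst = 4.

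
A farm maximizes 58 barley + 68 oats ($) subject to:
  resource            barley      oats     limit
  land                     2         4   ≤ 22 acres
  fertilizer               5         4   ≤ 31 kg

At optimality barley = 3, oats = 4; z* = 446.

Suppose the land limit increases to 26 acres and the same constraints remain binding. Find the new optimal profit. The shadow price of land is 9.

482

Δb = 4, so new z* = 446 + (9)·(4) = 446 + 36 = 482.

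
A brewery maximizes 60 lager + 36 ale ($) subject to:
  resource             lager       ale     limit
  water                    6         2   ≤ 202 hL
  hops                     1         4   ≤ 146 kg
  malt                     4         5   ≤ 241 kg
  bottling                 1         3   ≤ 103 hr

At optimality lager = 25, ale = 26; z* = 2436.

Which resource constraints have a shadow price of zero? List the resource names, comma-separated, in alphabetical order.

hops, malt

water: 202/202 (binding)
hops: 129/146 (slack 17)
malt: 230/241 (slack 11)
bottling: 103/103 (binding)
By complementary slackness, a constraint with positive slack has shadow price 0 → hops, malt.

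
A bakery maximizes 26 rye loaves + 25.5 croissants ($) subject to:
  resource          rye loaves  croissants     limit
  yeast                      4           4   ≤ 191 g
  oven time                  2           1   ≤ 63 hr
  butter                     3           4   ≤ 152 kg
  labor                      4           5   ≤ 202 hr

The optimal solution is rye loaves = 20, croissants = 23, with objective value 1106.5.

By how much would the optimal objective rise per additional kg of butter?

Check each constraint at x*: yeast 172/191 (slack 19); oven time 63/63 (tight); butter 152/152 (tight); labor 195/202 (slack 7).
By complementary slackness, y = 0 for the non-binding constraints.
The binding rows give the dual system: 2·y_oven time + 3·y_butter = 26 and 1·y_oven time + 4·y_butter = 25.5.
→ y_oven time = 5.5 and y_butter = 5.
Shadow price of butter = 5.

5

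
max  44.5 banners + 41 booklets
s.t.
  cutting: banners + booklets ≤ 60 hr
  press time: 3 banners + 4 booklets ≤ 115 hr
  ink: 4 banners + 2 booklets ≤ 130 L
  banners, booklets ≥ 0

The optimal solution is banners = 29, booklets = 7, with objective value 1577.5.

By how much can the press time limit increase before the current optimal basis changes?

120

Binding constraints: press time, ink. The basis is B = [[3,4],[4,2]] with det -10.
Per unit increase in press time, x* moves by d = (-0.2, 0.4).
The basis stays optimal until cutting becomes binding; allowable increase = 120 hr.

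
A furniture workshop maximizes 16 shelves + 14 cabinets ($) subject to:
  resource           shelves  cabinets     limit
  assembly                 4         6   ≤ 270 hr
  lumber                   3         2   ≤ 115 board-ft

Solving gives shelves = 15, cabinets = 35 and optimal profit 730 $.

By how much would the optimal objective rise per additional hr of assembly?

At the optimum: assembly uses 270 of 270 (binding); lumber uses 115 of 115 (binding).
Dual feasibility on the basic columns requires 4·y_assembly + 3·y_lumber = 16, 6·y_assembly + 2·y_lumber = 14.
This yields shadow prices y_assembly = 1, y_lumber = 4.
Shadow price of assembly = 1.

1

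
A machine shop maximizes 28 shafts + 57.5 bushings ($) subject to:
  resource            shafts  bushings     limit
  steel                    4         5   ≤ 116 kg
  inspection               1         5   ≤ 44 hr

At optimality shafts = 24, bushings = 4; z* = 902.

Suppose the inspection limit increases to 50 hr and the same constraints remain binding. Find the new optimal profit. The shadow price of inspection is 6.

938

Δb = 6, so new z* = 902 + (6)·(6) = 902 + 36 = 938.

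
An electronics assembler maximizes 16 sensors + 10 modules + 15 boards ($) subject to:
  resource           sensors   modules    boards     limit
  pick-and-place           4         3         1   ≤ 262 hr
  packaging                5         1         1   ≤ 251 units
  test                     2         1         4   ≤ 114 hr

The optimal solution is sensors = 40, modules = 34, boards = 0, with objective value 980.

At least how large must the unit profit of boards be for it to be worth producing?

18

Binding: pick-and-place and test. Non-binding: packaging (17 unused).
Slack constraints have shadow price 0 (complementary slackness).
Dual feasibility on the basic columns requires 4·y_pick-and-place + 2·y_test = 16, 3·y_pick-and-place + 1·y_test = 10.
Solving: y_pick-and-place = 2, y_test = 4.
boards enters the basis when its profit ≥ yᵀa₃ = 2·1 + 4·4 = 18.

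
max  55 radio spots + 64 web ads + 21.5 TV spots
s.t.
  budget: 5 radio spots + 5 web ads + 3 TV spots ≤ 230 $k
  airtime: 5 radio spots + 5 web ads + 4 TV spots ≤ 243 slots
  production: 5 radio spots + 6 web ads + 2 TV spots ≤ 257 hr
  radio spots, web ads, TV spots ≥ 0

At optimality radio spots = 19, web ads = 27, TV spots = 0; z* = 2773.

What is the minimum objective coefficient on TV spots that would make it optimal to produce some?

24

Binding: budget and production. Non-binding: airtime (13 unused).
By complementary slackness, y = 0 for the non-binding constraint.
From A_Bᵀ y = c: 5·y_budget + 5·y_production = 55; 5·y_budget + 6·y_production = 64.
→ y_budget = 2 and y_production = 9.
TV spots enters the basis when its profit ≥ yᵀa₃ = 2·3 + 9·2 = 24.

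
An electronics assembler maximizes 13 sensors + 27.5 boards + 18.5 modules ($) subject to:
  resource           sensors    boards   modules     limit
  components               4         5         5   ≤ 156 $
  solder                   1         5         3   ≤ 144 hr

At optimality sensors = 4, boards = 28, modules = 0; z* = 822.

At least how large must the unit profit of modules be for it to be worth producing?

At the optimum: components uses 156 of 156 (binding); solder uses 144 of 144 (binding).
Dual feasibility on the basic columns requires 4·y_components + 1·y_solder = 13, 5·y_components + 5·y_solder = 27.5.
This yields shadow prices y_components = 2.5, y_solder = 3.
modules enters the basis when its profit ≥ yᵀa₃ = 2.5·5 + 3·3 = 21.5.

21.5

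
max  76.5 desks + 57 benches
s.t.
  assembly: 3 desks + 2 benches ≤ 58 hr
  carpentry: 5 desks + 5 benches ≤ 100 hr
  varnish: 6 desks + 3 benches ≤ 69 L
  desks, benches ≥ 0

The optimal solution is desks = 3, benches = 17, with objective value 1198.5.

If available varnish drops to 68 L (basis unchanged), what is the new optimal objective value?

1192

Binding: carpentry and varnish. Non-binding: assembly (15 unused).
Slack constraints have shadow price 0 (complementary slackness).
The binding rows give the dual system: 5·y_carpentry + 6·y_varnish = 76.5 and 5·y_carpentry + 3·y_varnish = 57.
→ y_carpentry = 7.5 and y_varnish = 6.5.
Δz = y_varnish·Δb = 6.5 × (-1) = -6.5, so new z* = 1198.5 − 6.5 = 1192.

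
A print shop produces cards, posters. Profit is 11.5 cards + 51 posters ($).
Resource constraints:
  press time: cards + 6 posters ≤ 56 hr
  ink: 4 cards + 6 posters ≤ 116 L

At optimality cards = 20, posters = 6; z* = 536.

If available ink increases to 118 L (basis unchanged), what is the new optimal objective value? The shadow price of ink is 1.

538

Δb = 2, so new z* = 536 + (1)·(2) = 536 + 2 = 538.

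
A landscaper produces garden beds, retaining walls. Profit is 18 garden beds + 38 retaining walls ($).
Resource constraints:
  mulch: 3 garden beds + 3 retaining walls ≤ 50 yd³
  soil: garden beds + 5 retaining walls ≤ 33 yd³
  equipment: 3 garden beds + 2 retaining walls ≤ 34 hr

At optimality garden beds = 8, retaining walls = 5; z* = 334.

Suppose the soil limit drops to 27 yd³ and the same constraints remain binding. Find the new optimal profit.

Binding: soil and equipment. Non-binding: mulch (11 unused).
Since mulch is not tight, its dual is 0.
The binding rows give the dual system: 1·y_soil + 3·y_equipment = 18 and 5·y_soil + 2·y_equipment = 38.
This yields shadow prices y_soil = 6, y_equipment = 4.
Δz = y_soil·Δb = 6 × (-6) = -36, so new z* = 334 − 36 = 298.

298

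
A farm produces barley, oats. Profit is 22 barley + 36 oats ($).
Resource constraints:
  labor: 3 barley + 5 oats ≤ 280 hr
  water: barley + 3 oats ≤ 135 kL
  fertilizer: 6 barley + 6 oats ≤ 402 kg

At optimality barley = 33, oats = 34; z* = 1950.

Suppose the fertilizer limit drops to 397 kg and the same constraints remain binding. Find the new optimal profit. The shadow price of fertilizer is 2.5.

1937.5

Δb = -5, so new z* = 1950 + (2.5)·(-5) = 1950 − 12.5 = 1937.5.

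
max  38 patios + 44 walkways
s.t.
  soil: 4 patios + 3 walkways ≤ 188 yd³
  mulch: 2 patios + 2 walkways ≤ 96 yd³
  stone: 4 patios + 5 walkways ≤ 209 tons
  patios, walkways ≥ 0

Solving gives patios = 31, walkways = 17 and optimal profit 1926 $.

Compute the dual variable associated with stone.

Check each constraint at x*: soil 175/188 (slack 13); mulch 96/96 (tight); stone 209/209 (tight).
Since soil is not tight, its dual is 0.
Dual feasibility on the basic columns requires 2·y_mulch + 4·y_stone = 38, 2·y_mulch + 5·y_stone = 44.
Solving: y_mulch = 7, y_stone = 6.
Shadow price of stone = 6.

6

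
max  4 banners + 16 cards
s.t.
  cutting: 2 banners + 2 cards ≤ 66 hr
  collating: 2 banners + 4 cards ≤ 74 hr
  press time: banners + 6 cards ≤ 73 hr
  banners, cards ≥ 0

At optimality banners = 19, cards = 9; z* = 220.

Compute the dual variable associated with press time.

Check each constraint at x*: cutting 56/66 (slack 10); collating 74/74 (tight); press time 73/73 (tight).
By complementary slackness, y = 0 for the non-binding constraint.
Dual feasibility on the basic columns requires 2·y_collating + 1·y_press time = 4, 4·y_collating + 6·y_press time = 16.
→ y_collating = 1 and y_press time = 2.
Shadow price of press time = 2.

2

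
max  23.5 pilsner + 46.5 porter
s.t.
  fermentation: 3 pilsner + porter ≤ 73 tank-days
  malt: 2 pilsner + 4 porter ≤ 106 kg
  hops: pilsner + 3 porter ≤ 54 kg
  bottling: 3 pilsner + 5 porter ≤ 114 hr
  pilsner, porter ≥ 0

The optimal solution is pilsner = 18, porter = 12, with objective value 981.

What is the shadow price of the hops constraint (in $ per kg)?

Check each constraint at x*: fermentation 66/73 (slack 7); malt 84/106 (slack 22); hops 54/54 (tight); bottling 114/114 (tight).
Since fermentation, malt are not tight, their duals are 0.
Dual feasibility on the basic columns requires 1·y_hops + 3·y_bottling = 23.5, 3·y_hops + 5·y_bottling = 46.5.
→ y_hops = 5.5 and y_bottling = 6.
Shadow price of hops = 5.5.

5.5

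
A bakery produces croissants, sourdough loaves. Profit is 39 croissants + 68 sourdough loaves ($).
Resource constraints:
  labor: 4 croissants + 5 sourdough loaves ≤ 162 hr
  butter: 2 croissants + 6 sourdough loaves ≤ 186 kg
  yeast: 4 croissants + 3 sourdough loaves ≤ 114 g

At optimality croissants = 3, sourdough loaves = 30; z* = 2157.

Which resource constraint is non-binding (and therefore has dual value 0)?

yeast

labor: 162/162 (binding)
butter: 186/186 (binding)
yeast: 102/114 (slack 12)
By complementary slackness, a constraint with positive slack has shadow price 0 → yeast.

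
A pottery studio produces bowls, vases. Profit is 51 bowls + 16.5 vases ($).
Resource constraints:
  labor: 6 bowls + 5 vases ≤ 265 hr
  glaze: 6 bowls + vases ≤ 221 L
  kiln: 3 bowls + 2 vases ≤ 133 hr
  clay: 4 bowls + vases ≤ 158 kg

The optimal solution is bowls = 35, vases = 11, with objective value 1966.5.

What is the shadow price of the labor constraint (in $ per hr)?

2

At the optimum: labor uses 265 of 265 (binding); glaze uses 221 of 221 (binding); kiln uses 127 of 133 (slack = 6); clay uses 151 of 158 (slack = 7).
Slack constraints have shadow price 0 (complementary slackness).
Dual feasibility on the basic columns requires 6·y_labor + 6·y_glaze = 51, 5·y_labor + 1·y_glaze = 16.5.
This yields shadow prices y_labor = 2, y_glaze = 6.5.
Shadow price of labor = 2.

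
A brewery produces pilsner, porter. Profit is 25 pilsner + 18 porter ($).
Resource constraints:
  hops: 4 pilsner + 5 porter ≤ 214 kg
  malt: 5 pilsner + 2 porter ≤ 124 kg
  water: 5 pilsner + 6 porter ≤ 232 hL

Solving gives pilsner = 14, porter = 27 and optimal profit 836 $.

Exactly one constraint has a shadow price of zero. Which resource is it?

hops: 191/214 (slack 23)
malt: 124/124 (binding)
water: 232/232 (binding)
By complementary slackness, a constraint with positive slack has shadow price 0 → hops.

hops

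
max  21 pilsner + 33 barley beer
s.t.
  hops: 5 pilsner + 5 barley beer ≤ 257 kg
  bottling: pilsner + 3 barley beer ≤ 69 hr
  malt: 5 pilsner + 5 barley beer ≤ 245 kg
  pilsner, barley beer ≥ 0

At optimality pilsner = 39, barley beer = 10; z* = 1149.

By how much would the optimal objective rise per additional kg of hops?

Binding: bottling and malt. Non-binding: hops (12 unused).
Slack constraints have shadow price 0 (complementary slackness).
Dual feasibility on the basic columns requires 1·y_bottling + 5·y_malt = 21, 3·y_bottling + 5·y_malt = 33.
→ y_bottling = 6 and y_malt = 3.
Shadow price of hops = 0.

0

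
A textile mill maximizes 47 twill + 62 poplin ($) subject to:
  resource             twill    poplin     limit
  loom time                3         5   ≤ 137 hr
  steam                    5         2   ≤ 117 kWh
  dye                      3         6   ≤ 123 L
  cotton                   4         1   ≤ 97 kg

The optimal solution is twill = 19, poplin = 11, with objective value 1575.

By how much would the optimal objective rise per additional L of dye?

9

At the optimum: loom time uses 112 of 137 (slack = 25); steam uses 117 of 117 (binding); dye uses 123 of 123 (binding); cotton uses 87 of 97 (slack = 10).
Since loom time, cotton are not tight, their duals are 0.
From A_Bᵀ y = c: 5·y_steam + 3·y_dye = 47; 2·y_steam + 6·y_dye = 62.
Solving: y_steam = 4, y_dye = 9.
Shadow price of dye = 9.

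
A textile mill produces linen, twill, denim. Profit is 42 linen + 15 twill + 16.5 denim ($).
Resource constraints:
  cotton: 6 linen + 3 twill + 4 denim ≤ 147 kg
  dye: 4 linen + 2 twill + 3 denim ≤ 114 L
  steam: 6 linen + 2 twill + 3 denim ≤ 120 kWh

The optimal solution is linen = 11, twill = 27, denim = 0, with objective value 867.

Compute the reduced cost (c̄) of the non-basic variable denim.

Binding: cotton and steam. Non-binding: dye (16 unused).
By complementary slackness, y = 0 for the non-binding constraint.
From A_Bᵀ y = c: 6·y_cotton + 6·y_steam = 42; 3·y_cotton + 2·y_steam = 15.
→ y_cotton = 1 and y_steam = 6.
Reduced cost of denim: c₃ − yᵀa₃ = 16.5 − (1·4 + 6·3) = 16.5 − 22 = -5.5.

-5.5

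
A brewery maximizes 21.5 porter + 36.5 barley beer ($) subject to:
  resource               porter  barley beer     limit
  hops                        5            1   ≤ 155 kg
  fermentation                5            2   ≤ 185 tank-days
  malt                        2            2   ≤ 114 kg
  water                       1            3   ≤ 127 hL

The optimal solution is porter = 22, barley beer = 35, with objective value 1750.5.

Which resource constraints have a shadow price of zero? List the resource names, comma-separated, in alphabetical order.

hops: 145/155 (slack 10)
fermentation: 180/185 (slack 5)
malt: 114/114 (binding)
water: 127/127 (binding)
By complementary slackness, a constraint with positive slack has shadow price 0 → fermentation, hops.

fermentation, hops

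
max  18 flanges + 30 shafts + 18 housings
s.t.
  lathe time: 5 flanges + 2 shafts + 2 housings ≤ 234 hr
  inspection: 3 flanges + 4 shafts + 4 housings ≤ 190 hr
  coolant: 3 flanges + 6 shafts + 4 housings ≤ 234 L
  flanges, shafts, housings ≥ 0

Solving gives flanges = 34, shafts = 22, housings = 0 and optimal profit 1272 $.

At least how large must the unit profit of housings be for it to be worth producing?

24

At the optimum: lathe time uses 214 of 234 (slack = 20); inspection uses 190 of 190 (binding); coolant uses 234 of 234 (binding).
By complementary slackness, y = 0 for the non-binding constraint.
The binding rows give the dual system: 3·y_inspection + 3·y_coolant = 18 and 4·y_inspection + 6·y_coolant = 30.
→ y_inspection = 3 and y_coolant = 3.
housings enters the basis when its profit ≥ yᵀa₃ = 3·4 + 3·4 = 24.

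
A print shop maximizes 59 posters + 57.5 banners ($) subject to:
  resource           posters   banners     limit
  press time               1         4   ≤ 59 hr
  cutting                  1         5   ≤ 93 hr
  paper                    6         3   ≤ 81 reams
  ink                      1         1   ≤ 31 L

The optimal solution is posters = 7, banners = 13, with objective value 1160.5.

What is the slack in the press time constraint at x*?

0

press time used = 1·7 + 4·13 = 59; slack = 59 − 59 = 0.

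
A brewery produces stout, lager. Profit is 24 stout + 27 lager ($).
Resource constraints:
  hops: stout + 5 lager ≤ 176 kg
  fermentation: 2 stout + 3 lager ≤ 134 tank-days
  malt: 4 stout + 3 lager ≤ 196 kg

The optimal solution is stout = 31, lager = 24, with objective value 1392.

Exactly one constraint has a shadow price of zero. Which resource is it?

hops: 151/176 (slack 25)
fermentation: 134/134 (binding)
malt: 196/196 (binding)
By complementary slackness, a constraint with positive slack has shadow price 0 → hops.

hops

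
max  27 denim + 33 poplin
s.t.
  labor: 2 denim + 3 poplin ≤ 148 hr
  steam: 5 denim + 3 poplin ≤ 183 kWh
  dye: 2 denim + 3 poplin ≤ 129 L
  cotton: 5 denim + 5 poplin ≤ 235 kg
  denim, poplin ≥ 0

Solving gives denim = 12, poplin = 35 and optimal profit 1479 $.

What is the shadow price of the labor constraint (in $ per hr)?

At the optimum: labor uses 129 of 148 (slack = 19); steam uses 165 of 183 (slack = 18); dye uses 129 of 129 (binding); cotton uses 235 of 235 (binding).
Slack constraints have shadow price 0 (complementary slackness).
The binding rows give the dual system: 2·y_dye + 5·y_cotton = 27 and 3·y_dye + 5·y_cotton = 33.
Solving: y_dye = 6, y_cotton = 3.
Shadow price of labor = 0.

0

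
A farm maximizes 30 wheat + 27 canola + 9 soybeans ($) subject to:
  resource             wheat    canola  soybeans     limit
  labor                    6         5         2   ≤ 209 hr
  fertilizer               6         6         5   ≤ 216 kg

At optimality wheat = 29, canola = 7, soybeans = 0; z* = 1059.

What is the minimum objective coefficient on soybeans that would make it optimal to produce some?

16

Check each constraint at x*: labor 209/209 (tight); fertilizer 216/216 (tight).
From A_Bᵀ y = c: 6·y_labor + 6·y_fertilizer = 30; 5·y_labor + 6·y_fertilizer = 27.
Solving: y_labor = 3, y_fertilizer = 2.
soybeans enters the basis when its profit ≥ yᵀa₃ = 3·2 + 2·5 = 16.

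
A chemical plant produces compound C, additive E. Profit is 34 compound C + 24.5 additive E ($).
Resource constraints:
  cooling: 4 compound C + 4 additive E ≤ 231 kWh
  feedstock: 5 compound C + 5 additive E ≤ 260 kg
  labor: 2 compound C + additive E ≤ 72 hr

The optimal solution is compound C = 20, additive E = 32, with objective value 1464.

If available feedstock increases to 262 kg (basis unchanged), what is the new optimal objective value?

Check each constraint at x*: cooling 208/231 (slack 23); feedstock 260/260 (tight); labor 72/72 (tight).
Slack constraints have shadow price 0 (complementary slackness).
From A_Bᵀ y = c: 5·y_feedstock + 2·y_labor = 34; 5·y_feedstock + 1·y_labor = 24.5.
This yields shadow prices y_feedstock = 3, y_labor = 9.5.
Δz = y_feedstock·Δb = 3 × (2) = 6, so new z* = 1464 + 6 = 1470.

1470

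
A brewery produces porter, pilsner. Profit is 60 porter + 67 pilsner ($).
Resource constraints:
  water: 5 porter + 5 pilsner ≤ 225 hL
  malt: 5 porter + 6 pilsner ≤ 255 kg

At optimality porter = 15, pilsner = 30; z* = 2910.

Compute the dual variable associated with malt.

7

Check each constraint at x*: water 225/225 (tight); malt 255/255 (tight).
The binding rows give the dual system: 5·y_water + 5·y_malt = 60 and 5·y_water + 6·y_malt = 67.
→ y_water = 5 and y_malt = 7.
Shadow price of malt = 7.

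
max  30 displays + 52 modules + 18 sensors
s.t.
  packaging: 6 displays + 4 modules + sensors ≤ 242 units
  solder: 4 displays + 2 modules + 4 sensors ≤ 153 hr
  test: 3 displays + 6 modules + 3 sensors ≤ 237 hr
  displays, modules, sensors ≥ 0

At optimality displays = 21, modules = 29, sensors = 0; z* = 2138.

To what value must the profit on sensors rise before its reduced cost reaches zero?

25

At the optimum: packaging uses 242 of 242 (binding); solder uses 142 of 153 (slack = 11); test uses 237 of 237 (binding).
Slack constraints have shadow price 0 (complementary slackness).
The binding rows give the dual system: 6·y_packaging + 3·y_test = 30 and 4·y_packaging + 6·y_test = 52.
Solving: y_packaging = 1, y_test = 8.
sensors enters the basis when its profit ≥ yᵀa₃ = 1·1 + 8·3 = 25.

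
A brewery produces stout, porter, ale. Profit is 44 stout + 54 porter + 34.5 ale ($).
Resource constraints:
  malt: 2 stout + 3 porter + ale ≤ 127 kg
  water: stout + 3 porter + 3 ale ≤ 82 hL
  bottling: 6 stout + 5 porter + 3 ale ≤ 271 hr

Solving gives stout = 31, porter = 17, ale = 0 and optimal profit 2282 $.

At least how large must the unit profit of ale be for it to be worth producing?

42

Binding: water and bottling. Non-binding: malt (14 unused).
Since malt is not tight, its dual is 0.
The binding rows give the dual system: 1·y_water + 6·y_bottling = 44 and 3·y_water + 5·y_bottling = 54.
This yields shadow prices y_water = 8, y_bottling = 6.
ale enters the basis when its profit ≥ yᵀa₃ = 8·3 + 6·3 = 42.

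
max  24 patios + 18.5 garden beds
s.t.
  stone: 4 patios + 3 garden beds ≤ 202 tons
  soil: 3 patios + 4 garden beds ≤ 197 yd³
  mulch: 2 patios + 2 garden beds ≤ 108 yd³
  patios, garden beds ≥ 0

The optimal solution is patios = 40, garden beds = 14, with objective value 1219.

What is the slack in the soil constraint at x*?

soil used = 3·40 + 4·14 = 176; slack = 197 − 176 = 21.

21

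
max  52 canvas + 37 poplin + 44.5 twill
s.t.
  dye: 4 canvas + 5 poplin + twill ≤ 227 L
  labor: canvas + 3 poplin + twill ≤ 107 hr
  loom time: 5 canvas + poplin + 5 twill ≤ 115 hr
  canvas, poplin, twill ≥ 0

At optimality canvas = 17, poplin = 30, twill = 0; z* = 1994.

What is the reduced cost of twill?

-7.5

Check each constraint at x*: dye 218/227 (slack 9); labor 107/107 (tight); loom time 115/115 (tight).
Slack constraints have shadow price 0 (complementary slackness).
From A_Bᵀ y = c: 1·y_labor + 5·y_loom time = 52; 3·y_labor + 1·y_loom time = 37.
→ y_labor = 9.5 and y_loom time = 8.5.
Reduced cost of twill: c₃ − yᵀa₃ = 44.5 − (9.5·1 + 8.5·5) = 44.5 − 52 = -7.5.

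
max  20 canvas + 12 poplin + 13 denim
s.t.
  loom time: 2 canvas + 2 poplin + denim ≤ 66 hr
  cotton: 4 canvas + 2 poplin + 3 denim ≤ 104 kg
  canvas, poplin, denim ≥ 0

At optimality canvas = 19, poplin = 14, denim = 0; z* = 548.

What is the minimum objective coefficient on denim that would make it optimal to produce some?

14

At the optimum: loom time uses 66 of 66 (binding); cotton uses 104 of 104 (binding).
From A_Bᵀ y = c: 2·y_loom time + 4·y_cotton = 20; 2·y_loom time + 2·y_cotton = 12.
Solving: y_loom time = 2, y_cotton = 4.
denim enters the basis when its profit ≥ yᵀa₃ = 2·1 + 4·3 = 14.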